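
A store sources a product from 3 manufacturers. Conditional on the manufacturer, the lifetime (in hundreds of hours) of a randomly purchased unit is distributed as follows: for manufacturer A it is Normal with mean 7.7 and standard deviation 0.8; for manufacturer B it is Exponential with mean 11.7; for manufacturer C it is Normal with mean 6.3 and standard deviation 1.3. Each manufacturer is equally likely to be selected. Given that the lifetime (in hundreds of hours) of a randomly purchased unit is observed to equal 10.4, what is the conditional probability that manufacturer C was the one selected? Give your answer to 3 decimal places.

Likelihoods f(10.4 | ·): A: 0.0016764; B: 0.0351378; C: 0.00212353.
Posterior ∝ prior × likelihood. Numerator for C: 0.333333·0.00212353 = 0.000707843.
Normalizing constant: 0.333333·0.0016764 + 0.333333·0.0351378 + 0.333333·0.00212353 = 0.0129792.
P(C | observation) = 0.000707843 / 0.0129792 = 0.0545366.

0.055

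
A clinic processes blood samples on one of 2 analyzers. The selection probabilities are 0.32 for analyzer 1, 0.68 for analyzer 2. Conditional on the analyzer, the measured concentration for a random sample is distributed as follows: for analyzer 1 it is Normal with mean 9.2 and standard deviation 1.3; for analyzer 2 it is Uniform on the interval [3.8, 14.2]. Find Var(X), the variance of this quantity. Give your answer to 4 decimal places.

Per component, 1: μ=9.2, E[X²]=86.33; 2: μ=9, E[X²]=90.0133.
E[X] = 0.32·9.2 + 0.68·9 = 9.064.
E[X²] = 0.32·86.33 + 0.68·90.0133 = 88.8347.
Var(X) = E[X²] − (E[X])² = 88.8347 − 82.1561 = 6.67857.

6.6786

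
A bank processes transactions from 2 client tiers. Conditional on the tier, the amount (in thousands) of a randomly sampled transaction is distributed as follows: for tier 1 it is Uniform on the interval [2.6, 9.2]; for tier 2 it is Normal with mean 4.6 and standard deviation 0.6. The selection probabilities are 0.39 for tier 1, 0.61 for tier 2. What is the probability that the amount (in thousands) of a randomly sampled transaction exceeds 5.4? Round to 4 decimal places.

Conditional on each tier, P(X > 5.4): 1: 0.575758; 2: 0.0912112.
By total probability, P(X > 5.4) = 0.39·0.575758 + 0.61·0.0912112 = 0.280184.

0.2802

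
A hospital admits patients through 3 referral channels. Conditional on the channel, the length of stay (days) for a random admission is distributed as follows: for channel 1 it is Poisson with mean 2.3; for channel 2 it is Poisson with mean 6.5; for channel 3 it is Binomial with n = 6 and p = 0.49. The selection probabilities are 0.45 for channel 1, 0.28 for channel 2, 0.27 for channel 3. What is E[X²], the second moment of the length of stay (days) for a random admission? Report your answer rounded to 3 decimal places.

19.804

For each component E[X²] = Var + (mean)², giving 1: 7.59; 2: 48.75; 3: 10.143.
Overall E[X²] = 0.45·7.59 + 0.28·48.75 + 0.27·10.143 = 19.8041.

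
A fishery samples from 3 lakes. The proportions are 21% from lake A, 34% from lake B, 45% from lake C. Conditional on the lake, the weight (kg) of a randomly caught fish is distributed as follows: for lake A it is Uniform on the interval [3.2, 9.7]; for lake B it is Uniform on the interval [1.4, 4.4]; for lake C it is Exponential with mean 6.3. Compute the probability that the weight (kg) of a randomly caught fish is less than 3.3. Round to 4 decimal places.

Conditional on each lake, P(X < 3.3): A: 0.0153846; B: 0.633333; C: 0.40774.
By total probability, P(X < 3.3) = 0.21·0.0153846 + 0.34·0.633333 + 0.45·0.40774 = 0.402047.

0.4020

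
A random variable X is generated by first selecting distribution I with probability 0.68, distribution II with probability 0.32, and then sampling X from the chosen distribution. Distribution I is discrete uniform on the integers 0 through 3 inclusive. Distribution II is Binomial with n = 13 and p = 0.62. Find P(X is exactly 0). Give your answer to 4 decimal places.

0.1700

Conditional on each component, P(X = 0): I: 0.25; II: 3.44498e-06.
By total probability, P(X = 0) = 0.68·0.25 + 0.32·3.44498e-06 = 0.170001.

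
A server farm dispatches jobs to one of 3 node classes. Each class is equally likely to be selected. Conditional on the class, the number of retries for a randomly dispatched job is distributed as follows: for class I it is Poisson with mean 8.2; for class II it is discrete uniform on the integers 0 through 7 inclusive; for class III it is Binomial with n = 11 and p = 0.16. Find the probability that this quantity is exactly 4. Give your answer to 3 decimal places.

Conditional on each class, P(X = 4): I: 0.0517404; II: 0.125; III: 0.0638188.
By total probability, P(X = 4) = 0.333333·0.0517404 + 0.333333·0.125 + 0.333333·0.0638188 = 0.0801864.

0.080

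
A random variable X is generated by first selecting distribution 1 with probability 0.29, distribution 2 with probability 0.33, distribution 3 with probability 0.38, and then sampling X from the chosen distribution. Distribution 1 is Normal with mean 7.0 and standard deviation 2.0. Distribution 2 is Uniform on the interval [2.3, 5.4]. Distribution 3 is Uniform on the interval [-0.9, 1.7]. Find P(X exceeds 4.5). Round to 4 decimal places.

0.3552

Conditional on each component, P(X > 4.5): 1: 0.89435; 2: 0.290323; 3: 0.
By total probability, P(X > 4.5) = 0.29·0.89435 + 0.33·0.290323 + 0.38·0 = 0.355168.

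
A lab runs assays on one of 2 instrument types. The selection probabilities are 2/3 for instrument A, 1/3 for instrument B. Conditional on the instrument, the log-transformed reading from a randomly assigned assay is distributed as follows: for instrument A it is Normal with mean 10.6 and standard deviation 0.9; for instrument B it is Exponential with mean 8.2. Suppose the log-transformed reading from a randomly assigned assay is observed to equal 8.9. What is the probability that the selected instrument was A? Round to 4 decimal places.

Likelihoods f(8.9 | ·): A: 0.0744574; B: 0.0411925.
Posterior ∝ prior × likelihood. Numerator for A: 0.666667·0.0744574 = 0.0496382.
Normalizing constant: 0.666667·0.0744574 + 0.333333·0.0411925 = 0.0633691.
P(A | observation) = 0.0496382 / 0.0633691 = 0.78332.

0.7833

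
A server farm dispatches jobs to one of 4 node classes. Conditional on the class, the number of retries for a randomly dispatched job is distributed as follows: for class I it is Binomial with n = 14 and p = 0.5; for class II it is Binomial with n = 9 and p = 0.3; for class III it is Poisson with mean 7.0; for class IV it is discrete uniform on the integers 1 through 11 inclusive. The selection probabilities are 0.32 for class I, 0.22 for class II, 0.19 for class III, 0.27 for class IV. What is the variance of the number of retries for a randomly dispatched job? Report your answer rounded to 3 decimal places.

Per component, I: μ=7, E[X²]=52.5; II: μ=2.7, E[X²]=9.18; III: μ=7, E[X²]=56; IV: μ=6, E[X²]=46.
E[X] = 0.32·7 + 0.22·2.7 + 0.19·7 + 0.27·6 = 5.784.
E[X²] = 0.32·52.5 + 0.22·9.18 + 0.19·56 + 0.27·46 = 41.8796.
Var(X) = E[X²] − (E[X])² = 41.8796 − 33.4547 = 8.42494.

8.425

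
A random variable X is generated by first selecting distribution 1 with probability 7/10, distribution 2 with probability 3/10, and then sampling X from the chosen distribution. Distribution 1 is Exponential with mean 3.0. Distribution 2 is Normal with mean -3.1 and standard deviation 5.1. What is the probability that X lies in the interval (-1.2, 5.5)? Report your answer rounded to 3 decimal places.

0.681

Conditional on each component, P(-1.2 < X < 5.5): 1: 0.84012; 2: 0.308871.
By total probability, P(-1.2 < X < 5.5) = 0.7·0.84012 + 0.3·0.308871 = 0.680745.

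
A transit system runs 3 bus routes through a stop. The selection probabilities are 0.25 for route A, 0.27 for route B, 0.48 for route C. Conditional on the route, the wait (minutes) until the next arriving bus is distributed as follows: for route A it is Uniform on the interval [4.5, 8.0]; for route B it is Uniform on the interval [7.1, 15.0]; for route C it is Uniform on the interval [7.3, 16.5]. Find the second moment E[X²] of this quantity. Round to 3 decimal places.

115.751

For each component E[X²] = Var + (mean)², giving A: 40.0833; B: 127.303; C: 148.663.
Overall E[X²] = 0.25·40.0833 + 0.27·127.303 + 0.48·148.663 = 115.751.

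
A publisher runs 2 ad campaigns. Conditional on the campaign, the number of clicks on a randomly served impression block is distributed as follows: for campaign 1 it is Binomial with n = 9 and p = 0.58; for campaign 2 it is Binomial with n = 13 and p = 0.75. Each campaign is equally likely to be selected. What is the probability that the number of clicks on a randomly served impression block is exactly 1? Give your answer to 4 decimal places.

0.0025

Conditional on each campaign, P(X = 1): 1: 0.00505434; 2: 5.81145e-07.
By total probability, P(X = 1) = 0.5·0.00505434 + 0.5·5.81145e-07 = 0.00252746.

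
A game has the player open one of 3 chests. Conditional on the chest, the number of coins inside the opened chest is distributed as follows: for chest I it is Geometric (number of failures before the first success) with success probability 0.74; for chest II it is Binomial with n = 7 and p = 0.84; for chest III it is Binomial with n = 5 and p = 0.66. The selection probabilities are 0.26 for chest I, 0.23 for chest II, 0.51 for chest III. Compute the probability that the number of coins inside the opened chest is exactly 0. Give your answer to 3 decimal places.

Conditional on each chest, P(X = 0): I: 0.74; II: 2.68435e-06; III: 0.00454354.
By total probability, P(X = 0) = 0.26·0.74 + 0.23·2.68435e-06 + 0.51·0.00454354 = 0.194718.

0.195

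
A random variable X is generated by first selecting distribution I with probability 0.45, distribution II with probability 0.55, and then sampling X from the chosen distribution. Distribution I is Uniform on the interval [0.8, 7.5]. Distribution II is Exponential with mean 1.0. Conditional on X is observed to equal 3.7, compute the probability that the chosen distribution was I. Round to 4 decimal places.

Likelihoods f(3.7 | ·): I: 0.149254; II: 0.0247235.
Posterior ∝ prior × likelihood. Numerator for I: 0.45·0.149254 = 0.0671642.
Normalizing constant: 0.45·0.149254 + 0.55·0.0247235 = 0.0807621.
P(I | observation) = 0.0671642 / 0.0807621 = 0.83163.

0.8316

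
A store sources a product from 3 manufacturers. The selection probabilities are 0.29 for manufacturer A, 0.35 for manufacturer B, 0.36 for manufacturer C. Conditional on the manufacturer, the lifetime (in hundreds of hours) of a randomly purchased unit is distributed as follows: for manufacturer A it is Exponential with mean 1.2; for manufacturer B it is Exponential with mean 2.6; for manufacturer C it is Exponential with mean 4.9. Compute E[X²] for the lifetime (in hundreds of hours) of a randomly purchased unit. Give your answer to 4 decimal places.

For each component E[X²] = Var + (mean)², giving A: 2.88; B: 13.52; C: 48.02.
Overall E[X²] = 0.29·2.88 + 0.35·13.52 + 0.36·48.02 = 22.8544.

22.8544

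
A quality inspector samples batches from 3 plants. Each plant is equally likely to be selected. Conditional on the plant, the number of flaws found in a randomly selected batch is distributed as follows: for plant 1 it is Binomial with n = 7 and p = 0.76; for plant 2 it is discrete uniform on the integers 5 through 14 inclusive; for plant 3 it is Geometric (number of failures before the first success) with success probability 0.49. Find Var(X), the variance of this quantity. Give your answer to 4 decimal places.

Per component, 1: μ=5.32, E[X²]=29.5792; 2: μ=9.5, E[X²]=98.5; 3: μ=1.04082, E[X²]=3.20741.
E[X] = 0.333333·5.32 + 0.333333·9.5 + 0.333333·1.04082 = 5.28694.
E[X²] = 0.333333·29.5792 + 0.333333·98.5 + 0.333333·3.20741 = 43.7622.
Var(X) = E[X²] − (E[X])² = 43.7622 − 27.9517 = 15.8105.

15.8105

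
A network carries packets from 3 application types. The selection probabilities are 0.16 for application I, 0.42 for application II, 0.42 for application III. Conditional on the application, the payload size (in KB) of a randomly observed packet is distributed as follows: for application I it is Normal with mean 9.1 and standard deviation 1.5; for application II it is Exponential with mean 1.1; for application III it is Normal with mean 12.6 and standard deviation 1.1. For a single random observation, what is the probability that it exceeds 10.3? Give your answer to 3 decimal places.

0.446

Conditional on each application, P(X > 10.3): I: 0.211855; II: 8.57876e-05; III: 0.981732.
By total probability, P(X > 10.3) = 0.16·0.211855 + 0.42·8.57876e-05 + 0.42·0.981732 = 0.44626.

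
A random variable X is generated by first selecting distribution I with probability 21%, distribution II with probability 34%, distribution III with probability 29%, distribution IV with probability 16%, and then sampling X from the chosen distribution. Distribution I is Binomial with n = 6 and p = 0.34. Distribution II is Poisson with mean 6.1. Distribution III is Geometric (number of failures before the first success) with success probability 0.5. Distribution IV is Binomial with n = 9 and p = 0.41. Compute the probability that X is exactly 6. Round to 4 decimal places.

0.0703

Conditional on each component, P(X = 6): I: 0.0015448; II: 0.160491; III: 0.0078125; IV: 0.081948.
By total probability, P(X = 6) = 0.21·0.0015448 + 0.34·0.160491 + 0.29·0.0078125 + 0.16·0.081948 = 0.0702686.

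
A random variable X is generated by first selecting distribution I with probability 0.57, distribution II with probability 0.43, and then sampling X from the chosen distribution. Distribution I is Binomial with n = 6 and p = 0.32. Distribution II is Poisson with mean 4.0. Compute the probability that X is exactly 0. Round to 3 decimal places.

0.064

Conditional on each component, P(X = 0): I: 0.0988675; II: 0.0183156.
By total probability, P(X = 0) = 0.57·0.0988675 + 0.43·0.0183156 = 0.0642302.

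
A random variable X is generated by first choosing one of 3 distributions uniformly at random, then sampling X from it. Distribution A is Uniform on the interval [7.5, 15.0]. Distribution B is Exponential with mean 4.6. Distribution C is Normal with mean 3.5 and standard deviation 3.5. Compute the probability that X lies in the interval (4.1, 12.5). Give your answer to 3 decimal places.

Conditional on each component, P(4.1 < X < 12.5): A: 0.666667; B: 0.344074; C: 0.426879.
By total probability, P(4.1 < X < 12.5) = 0.333333·0.666667 + 0.333333·0.344074 + 0.333333·0.426879 = 0.479207.

0.479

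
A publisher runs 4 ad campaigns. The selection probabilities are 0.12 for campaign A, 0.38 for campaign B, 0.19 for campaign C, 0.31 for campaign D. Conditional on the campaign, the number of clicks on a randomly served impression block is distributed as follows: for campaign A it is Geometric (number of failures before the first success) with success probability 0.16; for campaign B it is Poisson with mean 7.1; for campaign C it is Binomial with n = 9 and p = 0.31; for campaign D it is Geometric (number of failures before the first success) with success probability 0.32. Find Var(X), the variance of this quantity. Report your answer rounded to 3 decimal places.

14.000

Per component, A: μ=5.25, E[X²]=60.375; B: μ=7.1, E[X²]=57.51; C: μ=2.79, E[X²]=9.7092; D: μ=2.125, E[X²]=11.1562.
E[X] = 0.12·5.25 + 0.38·7.1 + 0.19·2.79 + 0.31·2.125 = 4.51685.
E[X²] = 0.12·60.375 + 0.38·57.51 + 0.19·9.7092 + 0.31·11.1562 = 34.402.
Var(X) = E[X²] − (E[X])² = 34.402 − 20.4019 = 14.0001.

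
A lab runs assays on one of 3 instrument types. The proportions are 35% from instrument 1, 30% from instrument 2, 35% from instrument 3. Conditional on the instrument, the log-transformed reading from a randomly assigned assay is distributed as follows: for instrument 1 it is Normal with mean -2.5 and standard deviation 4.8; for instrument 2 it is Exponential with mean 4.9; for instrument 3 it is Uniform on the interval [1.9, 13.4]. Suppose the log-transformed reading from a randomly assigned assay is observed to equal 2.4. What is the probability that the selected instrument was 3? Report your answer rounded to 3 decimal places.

Likelihoods f(2.4 | ·): 1: 0.0493605; 2: 0.125051; 3: 0.0869565.
Posterior ∝ prior × likelihood. Numerator for 3: 0.35·0.0869565 = 0.0304348.
Normalizing constant: 0.35·0.0493605 + 0.3·0.125051 + 0.35·0.0869565 = 0.0852264.
P(3 | observation) = 0.0304348 / 0.0852264 = 0.357105.

0.357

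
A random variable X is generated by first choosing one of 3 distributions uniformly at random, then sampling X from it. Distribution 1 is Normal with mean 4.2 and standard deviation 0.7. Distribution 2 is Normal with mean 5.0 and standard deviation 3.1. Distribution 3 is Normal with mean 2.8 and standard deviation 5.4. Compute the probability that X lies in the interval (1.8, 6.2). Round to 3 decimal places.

0.602

Conditional on each component, P(1.8 < X < 6.2): 1: 0.997559; 2: 0.499682; 3: 0.30899.
By total probability, P(1.8 < X < 6.2) = 0.333333·0.997559 + 0.333333·0.499682 + 0.333333·0.30899 = 0.602077.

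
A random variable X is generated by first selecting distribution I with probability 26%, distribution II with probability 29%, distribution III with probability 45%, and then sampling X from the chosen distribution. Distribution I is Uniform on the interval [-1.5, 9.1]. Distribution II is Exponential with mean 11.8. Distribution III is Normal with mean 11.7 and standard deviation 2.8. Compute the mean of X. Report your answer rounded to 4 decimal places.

Component means — I: 3.8; II: 11.8; III: 11.7.
E[X] = 0.26·3.8 + 0.29·11.8 + 0.45·11.7 = 9.675.

9.6750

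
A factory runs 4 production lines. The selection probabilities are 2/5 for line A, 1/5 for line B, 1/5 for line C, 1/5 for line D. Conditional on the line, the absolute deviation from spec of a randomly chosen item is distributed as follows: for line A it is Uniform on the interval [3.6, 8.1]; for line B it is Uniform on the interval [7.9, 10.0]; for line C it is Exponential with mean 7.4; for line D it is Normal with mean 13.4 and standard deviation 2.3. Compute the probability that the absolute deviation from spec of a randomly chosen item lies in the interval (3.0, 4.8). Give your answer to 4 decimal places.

0.1355

Conditional on each line, P(3.0 < X < 4.8): A: 0.266667; B: 0; C: 0.143955; D: 8.92623e-05.
By total probability, P(3.0 < X < 4.8) = 0.4·0.266667 + 0.2·0 + 0.2·0.143955 + 0.2·8.92623e-05 = 0.135475.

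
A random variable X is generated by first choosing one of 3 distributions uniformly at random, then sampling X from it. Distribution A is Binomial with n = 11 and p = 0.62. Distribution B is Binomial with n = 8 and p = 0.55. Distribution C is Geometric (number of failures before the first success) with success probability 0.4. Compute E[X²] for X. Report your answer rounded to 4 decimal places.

25.4813

For each component E[X²] = Var + (mean)², giving A: 49.104; B: 21.34; C: 6.
Overall E[X²] = 0.333333·49.104 + 0.333333·21.34 + 0.333333·6 = 25.4813.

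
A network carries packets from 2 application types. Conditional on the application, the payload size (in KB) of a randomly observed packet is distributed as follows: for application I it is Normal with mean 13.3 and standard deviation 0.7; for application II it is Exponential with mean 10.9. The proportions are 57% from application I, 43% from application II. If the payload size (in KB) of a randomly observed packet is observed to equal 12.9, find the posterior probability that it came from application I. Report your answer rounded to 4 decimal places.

Likelihoods f(12.9 | ·): I: 0.484068; II: 0.0280926.
Posterior ∝ prior × likelihood. Numerator for I: 0.57·0.484068 = 0.275919.
Normalizing constant: 0.57·0.484068 + 0.43·0.0280926 = 0.287999.
P(I | observation) = 0.275919 / 0.287999 = 0.958056.

0.9581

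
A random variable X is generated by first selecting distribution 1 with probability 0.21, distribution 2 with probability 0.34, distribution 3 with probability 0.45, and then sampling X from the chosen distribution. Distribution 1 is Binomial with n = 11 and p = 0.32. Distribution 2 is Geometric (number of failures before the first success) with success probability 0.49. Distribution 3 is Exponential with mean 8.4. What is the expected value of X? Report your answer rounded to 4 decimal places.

Component means — 1: 3.52; 2: 1.04082; 3: 8.4.
E[X] = 0.21·3.52 + 0.34·1.04082 + 0.45·8.4 = 4.87308.

4.8731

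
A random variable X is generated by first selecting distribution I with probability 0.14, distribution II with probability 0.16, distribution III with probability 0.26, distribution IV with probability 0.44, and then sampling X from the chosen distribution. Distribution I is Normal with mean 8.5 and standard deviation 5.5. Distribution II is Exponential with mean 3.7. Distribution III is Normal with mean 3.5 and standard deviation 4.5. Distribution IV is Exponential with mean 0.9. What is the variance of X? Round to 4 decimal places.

Per component, I: μ=8.5, E[X²]=102.5; II: μ=3.7, E[X²]=27.38; III: μ=3.5, E[X²]=32.5; IV: μ=0.9, E[X²]=1.62.
E[X] = 0.14·8.5 + 0.16·3.7 + 0.26·3.5 + 0.44·0.9 = 3.088.
E[X²] = 0.14·102.5 + 0.16·27.38 + 0.26·32.5 + 0.44·1.62 = 27.8936.
Var(X) = E[X²] − (E[X])² = 27.8936 − 9.53574 = 18.3579.

18.3579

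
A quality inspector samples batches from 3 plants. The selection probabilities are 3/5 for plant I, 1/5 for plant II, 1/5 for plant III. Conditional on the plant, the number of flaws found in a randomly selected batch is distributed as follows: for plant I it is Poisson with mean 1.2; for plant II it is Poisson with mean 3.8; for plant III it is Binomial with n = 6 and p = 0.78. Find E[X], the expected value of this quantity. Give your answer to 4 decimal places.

2.4160

Component means — I: 1.2; II: 3.8; III: 4.68.
E[X] = 0.6·1.2 + 0.2·3.8 + 0.2·4.68 = 2.416.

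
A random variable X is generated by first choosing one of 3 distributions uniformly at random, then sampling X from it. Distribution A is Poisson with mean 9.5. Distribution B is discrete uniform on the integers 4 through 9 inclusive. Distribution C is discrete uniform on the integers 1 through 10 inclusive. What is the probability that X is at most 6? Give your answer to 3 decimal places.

Conditional on each component, P(X ≤ 6): A: 0.164949; B: 0.5; C: 0.6.
By total probability, P(X ≤ 6) = 0.333333·0.164949 + 0.333333·0.5 + 0.333333·0.6 = 0.42165.

0.422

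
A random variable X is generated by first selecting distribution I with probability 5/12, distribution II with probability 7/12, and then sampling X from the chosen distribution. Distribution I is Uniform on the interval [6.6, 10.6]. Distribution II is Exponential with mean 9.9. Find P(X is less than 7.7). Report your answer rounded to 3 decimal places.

0.430

Conditional on each component, P(X < 7.7): I: 0.275; II: 0.540574.
By total probability, P(X < 7.7) = 0.416667·0.275 + 0.583333·0.540574 = 0.429918.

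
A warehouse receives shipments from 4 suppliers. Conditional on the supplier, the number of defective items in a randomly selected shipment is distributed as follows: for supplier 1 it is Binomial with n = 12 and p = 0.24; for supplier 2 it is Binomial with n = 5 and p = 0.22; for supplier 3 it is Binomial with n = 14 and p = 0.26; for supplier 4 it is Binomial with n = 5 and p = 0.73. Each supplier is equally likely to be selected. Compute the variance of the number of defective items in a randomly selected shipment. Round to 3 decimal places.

2.762

Per component, 1: μ=2.88, E[X²]=10.4832; 2: μ=1.1, E[X²]=2.068; 3: μ=3.64, E[X²]=15.9432; 4: μ=3.65, E[X²]=14.308.
E[X] = 0.25·2.88 + 0.25·1.1 + 0.25·3.64 + 0.25·3.65 = 2.8175.
E[X²] = 0.25·10.4832 + 0.25·2.068 + 0.25·15.9432 + 0.25·14.308 = 10.7006.
Var(X) = E[X²] − (E[X])² = 10.7006 − 7.93831 = 2.76229.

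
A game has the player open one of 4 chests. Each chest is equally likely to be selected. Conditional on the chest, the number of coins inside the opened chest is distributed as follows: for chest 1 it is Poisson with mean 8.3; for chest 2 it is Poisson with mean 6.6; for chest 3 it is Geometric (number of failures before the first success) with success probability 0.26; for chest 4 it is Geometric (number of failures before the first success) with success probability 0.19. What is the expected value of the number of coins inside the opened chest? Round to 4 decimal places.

Component means — 1: 8.3; 2: 6.6; 3: 2.84615; 4: 4.26316.
E[X] = 0.25·8.3 + 0.25·6.6 + 0.25·2.84615 + 0.25·4.26316 = 5.50233.

5.5023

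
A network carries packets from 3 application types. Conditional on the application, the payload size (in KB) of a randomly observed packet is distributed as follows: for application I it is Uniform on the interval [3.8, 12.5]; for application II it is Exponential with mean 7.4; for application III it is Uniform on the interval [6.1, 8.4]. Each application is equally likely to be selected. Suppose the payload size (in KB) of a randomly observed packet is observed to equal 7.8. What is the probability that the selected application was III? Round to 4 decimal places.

0.7285

Likelihoods f(7.8 | ·): I: 0.114943; II: 0.0470976; III: 0.434783.
Posterior ∝ prior × likelihood. Numerator for III: 0.333333·0.434783 = 0.144928.
Normalizing constant: 0.333333·0.114943 + 0.333333·0.0470976 + 0.333333·0.434783 = 0.198941.
P(III | observation) = 0.144928 / 0.198941 = 0.728495.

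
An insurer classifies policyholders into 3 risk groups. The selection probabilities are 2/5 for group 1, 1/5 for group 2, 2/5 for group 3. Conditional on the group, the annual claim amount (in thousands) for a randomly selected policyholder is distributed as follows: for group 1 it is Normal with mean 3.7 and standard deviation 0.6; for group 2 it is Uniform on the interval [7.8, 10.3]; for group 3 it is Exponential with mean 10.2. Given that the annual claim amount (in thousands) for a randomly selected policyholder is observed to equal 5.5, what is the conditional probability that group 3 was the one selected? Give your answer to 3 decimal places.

0.886

Likelihoods f(5.5 | ·): 1: 0.00738641; 2: 0; 3: 0.057177.
Posterior ∝ prior × likelihood. Numerator for 3: 0.4·0.057177 = 0.0228708.
Normalizing constant: 0.4·0.00738641 + 0.2·0 + 0.4·0.057177 = 0.0258254.
P(3 | observation) = 0.0228708 / 0.0258254 = 0.885594.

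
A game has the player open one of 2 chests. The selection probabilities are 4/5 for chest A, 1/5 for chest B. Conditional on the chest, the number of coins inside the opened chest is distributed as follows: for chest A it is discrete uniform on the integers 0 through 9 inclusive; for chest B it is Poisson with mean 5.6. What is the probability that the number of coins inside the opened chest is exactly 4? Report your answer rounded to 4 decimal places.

0.1103

Conditional on each chest, P(X = 4): A: 0.1; B: 0.151528.
By total probability, P(X = 4) = 0.8·0.1 + 0.2·0.151528 = 0.110306.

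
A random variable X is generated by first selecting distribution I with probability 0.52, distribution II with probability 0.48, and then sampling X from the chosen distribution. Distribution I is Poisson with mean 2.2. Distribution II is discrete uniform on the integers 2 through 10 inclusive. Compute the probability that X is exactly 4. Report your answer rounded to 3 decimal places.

Conditional on each component, P(X = 4): I: 0.108151; II: 0.111111.
By total probability, P(X = 4) = 0.52·0.108151 + 0.48·0.111111 = 0.109572.

0.110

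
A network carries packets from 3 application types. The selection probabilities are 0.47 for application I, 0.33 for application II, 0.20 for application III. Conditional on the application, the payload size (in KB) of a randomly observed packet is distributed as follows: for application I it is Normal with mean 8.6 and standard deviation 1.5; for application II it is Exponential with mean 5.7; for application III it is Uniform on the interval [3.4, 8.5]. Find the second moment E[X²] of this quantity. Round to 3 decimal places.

For each component E[X²] = Var + (mean)², giving I: 76.21; II: 64.98; III: 37.57.
Overall E[X²] = 0.47·76.21 + 0.33·64.98 + 0.2·37.57 = 64.7761.

64.776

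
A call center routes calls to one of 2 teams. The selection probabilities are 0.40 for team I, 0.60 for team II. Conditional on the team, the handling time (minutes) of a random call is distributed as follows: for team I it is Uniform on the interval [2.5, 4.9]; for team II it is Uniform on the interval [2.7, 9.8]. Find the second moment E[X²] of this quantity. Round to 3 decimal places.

For each component E[X²] = Var + (mean)², giving I: 14.17; II: 43.2633.
Overall E[X²] = 0.4·14.17 + 0.6·43.2633 = 31.626.

31.626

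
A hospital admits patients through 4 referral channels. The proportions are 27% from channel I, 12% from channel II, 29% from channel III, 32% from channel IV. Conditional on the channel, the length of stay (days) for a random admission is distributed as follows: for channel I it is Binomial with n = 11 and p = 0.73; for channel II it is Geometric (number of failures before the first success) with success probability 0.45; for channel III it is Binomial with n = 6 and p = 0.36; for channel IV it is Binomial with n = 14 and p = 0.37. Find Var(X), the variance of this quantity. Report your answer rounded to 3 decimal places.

8.736

Per component, I: μ=8.03, E[X²]=66.649; II: μ=1.22222, E[X²]=4.20988; III: μ=2.16, E[X²]=6.048; IV: μ=5.18, E[X²]=30.0958.
E[X] = 0.27·8.03 + 0.12·1.22222 + 0.29·2.16 + 0.32·5.18 = 4.59877.
E[X²] = 0.27·66.649 + 0.12·4.20988 + 0.29·6.048 + 0.32·30.0958 = 29.885.
Var(X) = E[X²] − (E[X])² = 29.885 − 21.1487 = 8.73634.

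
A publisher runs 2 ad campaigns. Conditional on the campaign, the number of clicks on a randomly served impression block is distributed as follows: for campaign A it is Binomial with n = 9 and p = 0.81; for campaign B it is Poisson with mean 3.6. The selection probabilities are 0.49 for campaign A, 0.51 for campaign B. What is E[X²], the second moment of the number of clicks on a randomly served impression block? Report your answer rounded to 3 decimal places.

For each component E[X²] = Var + (mean)², giving A: 54.5292; B: 16.56.
Overall E[X²] = 0.49·54.5292 + 0.51·16.56 = 35.1649.

35.165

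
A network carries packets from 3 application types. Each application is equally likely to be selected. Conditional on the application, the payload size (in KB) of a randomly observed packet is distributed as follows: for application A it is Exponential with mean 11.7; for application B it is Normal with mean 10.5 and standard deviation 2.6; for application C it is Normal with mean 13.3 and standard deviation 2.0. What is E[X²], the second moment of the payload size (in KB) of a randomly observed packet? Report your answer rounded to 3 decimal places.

190.560

For each component E[X²] = Var + (mean)², giving A: 273.78; B: 117.01; C: 180.89.
Overall E[X²] = 0.333333·273.78 + 0.333333·117.01 + 0.333333·180.89 = 190.56.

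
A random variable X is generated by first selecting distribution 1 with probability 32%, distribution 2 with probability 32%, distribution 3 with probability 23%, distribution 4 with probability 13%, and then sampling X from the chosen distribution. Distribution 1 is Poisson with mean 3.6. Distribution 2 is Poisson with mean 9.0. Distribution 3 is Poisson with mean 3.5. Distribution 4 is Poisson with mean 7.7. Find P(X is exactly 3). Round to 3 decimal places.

Conditional on each component, P(X = 3): 1: 0.212469; 2: 0.0149943; 3: 0.215785; 4: 0.0344551.
By total probability, P(X = 3) = 0.32·0.212469 + 0.32·0.0149943 + 0.23·0.215785 + 0.13·0.0344551 = 0.126898.

0.127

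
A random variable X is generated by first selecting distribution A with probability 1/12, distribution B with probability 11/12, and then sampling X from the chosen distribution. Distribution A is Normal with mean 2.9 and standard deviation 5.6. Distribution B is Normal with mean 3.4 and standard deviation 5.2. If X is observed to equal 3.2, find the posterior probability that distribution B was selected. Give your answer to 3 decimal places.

0.922

Likelihoods f(3.2 | ·): A: 0.0711375; B: 0.0766629.
Posterior ∝ prior × likelihood. Numerator for B: 0.916667·0.0766629 = 0.0702744.
Normalizing constant: 0.0833333·0.0711375 + 0.916667·0.0766629 = 0.0762025.
P(B | observation) = 0.0702744 / 0.0762025 = 0.922206.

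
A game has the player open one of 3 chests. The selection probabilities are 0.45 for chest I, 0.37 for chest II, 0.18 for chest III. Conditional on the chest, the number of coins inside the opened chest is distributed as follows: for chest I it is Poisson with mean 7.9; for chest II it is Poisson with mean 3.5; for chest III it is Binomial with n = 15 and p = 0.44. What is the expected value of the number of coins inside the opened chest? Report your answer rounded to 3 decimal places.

Component means — I: 7.9; II: 3.5; III: 6.6.
E[X] = 0.45·7.9 + 0.37·3.5 + 0.18·6.6 = 6.038.

6.038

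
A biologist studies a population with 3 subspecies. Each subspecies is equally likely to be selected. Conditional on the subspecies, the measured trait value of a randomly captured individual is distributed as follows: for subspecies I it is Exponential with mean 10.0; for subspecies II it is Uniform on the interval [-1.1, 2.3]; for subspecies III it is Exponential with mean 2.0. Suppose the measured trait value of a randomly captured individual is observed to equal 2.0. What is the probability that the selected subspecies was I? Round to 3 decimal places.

Likelihoods f(2.0 | ·): I: 0.0818731; II: 0.294118; III: 0.18394.
Posterior ∝ prior × likelihood. Numerator for I: 0.333333·0.0818731 = 0.027291.
Normalizing constant: 0.333333·0.0818731 + 0.333333·0.294118 + 0.333333·0.18394 = 0.186643.
P(I | observation) = 0.027291 / 0.186643 = 0.14622.

0.146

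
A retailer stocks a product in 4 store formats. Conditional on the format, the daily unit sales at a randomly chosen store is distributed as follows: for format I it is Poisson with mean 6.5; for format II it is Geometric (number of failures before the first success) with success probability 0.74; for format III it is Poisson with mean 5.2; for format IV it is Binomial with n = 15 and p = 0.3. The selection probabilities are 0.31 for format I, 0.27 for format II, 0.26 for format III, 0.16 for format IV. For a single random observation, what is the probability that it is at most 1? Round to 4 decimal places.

Conditional on each format, P(X ≤ 1): I: 0.0112758; II: 0.9324; III: 0.0342027; IV: 0.0352676.
By total probability, P(X ≤ 1) = 0.31·0.0112758 + 0.27·0.9324 + 0.26·0.0342027 + 0.16·0.0352676 = 0.269779.

0.2698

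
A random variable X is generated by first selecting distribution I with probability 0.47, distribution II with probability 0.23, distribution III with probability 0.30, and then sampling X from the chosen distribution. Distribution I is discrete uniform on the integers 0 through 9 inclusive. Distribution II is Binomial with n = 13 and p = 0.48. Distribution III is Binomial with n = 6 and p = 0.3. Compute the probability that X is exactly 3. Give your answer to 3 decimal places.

Conditional on each component, P(X = 3): I: 0.1; II: 0.0457218; III: 0.18522.
By total probability, P(X = 3) = 0.47·0.1 + 0.23·0.0457218 + 0.3·0.18522 = 0.113082.

0.113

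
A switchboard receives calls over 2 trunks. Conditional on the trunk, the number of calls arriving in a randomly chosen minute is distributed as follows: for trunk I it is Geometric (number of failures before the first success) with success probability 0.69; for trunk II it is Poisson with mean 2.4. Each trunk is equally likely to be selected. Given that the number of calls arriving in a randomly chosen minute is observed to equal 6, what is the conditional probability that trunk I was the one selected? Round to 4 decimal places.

0.0248

Likelihoods P(X=6 | ·): I: 0.000612378; II: 0.0240784.
Posterior ∝ prior × likelihood. Numerator for I: 0.5·0.000612378 = 0.000306189.
Normalizing constant: 0.5·0.000612378 + 0.5·0.0240784 = 0.0123454.
P(I | observation) = 0.000306189 / 0.0123454 = 0.0248018.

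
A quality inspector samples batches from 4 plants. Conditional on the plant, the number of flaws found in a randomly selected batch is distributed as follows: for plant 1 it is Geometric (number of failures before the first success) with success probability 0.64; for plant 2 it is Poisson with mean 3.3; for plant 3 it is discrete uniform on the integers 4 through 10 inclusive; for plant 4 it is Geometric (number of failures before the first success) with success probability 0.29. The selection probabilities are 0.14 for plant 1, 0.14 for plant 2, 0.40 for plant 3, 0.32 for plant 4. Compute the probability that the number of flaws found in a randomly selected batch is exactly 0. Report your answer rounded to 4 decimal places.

0.1876

Conditional on each plant, P(X = 0): 1: 0.64; 2: 0.0368832; 3: 0; 4: 0.29.
By total probability, P(X = 0) = 0.14·0.64 + 0.14·0.0368832 + 0.4·0 + 0.32·0.29 = 0.187564.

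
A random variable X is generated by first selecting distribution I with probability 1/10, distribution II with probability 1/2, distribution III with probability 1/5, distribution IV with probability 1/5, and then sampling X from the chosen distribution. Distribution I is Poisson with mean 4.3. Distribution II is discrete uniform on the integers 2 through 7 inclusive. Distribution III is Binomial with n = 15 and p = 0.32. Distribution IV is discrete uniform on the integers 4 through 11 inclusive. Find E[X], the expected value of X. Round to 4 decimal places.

5.1400

Component means — I: 4.3; II: 4.5; III: 4.8; IV: 7.5.
E[X] = 0.1·4.3 + 0.5·4.5 + 0.2·4.8 + 0.2·7.5 = 5.14.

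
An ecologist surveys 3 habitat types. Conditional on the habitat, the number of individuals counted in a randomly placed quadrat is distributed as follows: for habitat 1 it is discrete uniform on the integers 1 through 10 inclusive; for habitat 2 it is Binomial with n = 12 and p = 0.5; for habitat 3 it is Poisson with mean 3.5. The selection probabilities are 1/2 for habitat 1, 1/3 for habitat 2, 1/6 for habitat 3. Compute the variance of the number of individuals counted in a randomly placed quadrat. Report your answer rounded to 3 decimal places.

6.431

Per component, 1: μ=5.5, E[X²]=38.5; 2: μ=6, E[X²]=39; 3: μ=3.5, E[X²]=15.75.
E[X] = 0.5·5.5 + 0.333333·6 + 0.166667·3.5 = 5.33333.
E[X²] = 0.5·38.5 + 0.333333·39 + 0.166667·15.75 = 34.875.
Var(X) = E[X²] − (E[X])² = 34.875 − 28.4444 = 6.43056.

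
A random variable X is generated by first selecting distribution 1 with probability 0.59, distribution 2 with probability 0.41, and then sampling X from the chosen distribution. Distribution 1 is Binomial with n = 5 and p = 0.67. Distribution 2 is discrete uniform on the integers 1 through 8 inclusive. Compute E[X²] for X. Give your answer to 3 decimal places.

For each component E[X²] = Var + (mean)², giving 1: 12.328; 2: 25.5.
Overall E[X²] = 0.59·12.328 + 0.41·25.5 = 17.7285.

17.729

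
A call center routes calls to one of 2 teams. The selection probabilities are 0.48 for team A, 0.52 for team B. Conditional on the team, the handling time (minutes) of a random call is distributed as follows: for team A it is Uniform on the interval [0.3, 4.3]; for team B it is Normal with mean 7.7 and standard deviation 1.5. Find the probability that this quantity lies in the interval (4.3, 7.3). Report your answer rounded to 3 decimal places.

Conditional on each team, P(4.3 < X < 7.3): A: 0; B: 0.383158.
By total probability, P(4.3 < X < 7.3) = 0.48·0 + 0.52·0.383158 = 0.199242.

0.199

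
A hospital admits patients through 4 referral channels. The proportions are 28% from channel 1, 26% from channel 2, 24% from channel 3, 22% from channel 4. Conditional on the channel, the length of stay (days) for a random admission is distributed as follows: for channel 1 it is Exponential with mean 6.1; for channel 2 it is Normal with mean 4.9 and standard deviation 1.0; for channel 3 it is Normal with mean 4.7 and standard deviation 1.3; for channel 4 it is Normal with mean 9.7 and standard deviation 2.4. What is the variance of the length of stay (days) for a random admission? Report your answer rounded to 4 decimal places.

Per component, 1: μ=6.1, E[X²]=74.42; 2: μ=4.9, E[X²]=25.01; 3: μ=4.7, E[X²]=23.78; 4: μ=9.7, E[X²]=99.85.
E[X] = 0.28·6.1 + 0.26·4.9 + 0.24·4.7 + 0.22·9.7 = 6.244.
E[X²] = 0.28·74.42 + 0.26·25.01 + 0.24·23.78 + 0.22·99.85 = 55.0144.
Var(X) = E[X²] − (E[X])² = 55.0144 − 38.9875 = 16.0269.

16.0269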